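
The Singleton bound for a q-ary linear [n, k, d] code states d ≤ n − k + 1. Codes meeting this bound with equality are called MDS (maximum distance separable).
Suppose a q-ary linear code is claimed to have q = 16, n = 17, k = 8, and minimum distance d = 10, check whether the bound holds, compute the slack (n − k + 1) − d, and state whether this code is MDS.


Singleton RHS = n − k + 1 = 10, slack = 0, bound satisfied, MDS.

Singleton bound: d ≤ n − k + 1.
Here n = 17, k = 8, so n − k + 1 = 10.
Given d = 10, check d ≤ 10: YES.
Slack = (n − k + 1) − d = 0.
The code is MDS (slack = 0).
Description: the claimed parameters are [17, 8, 10]_16; such a code would be MDS (meets Singleton bound).


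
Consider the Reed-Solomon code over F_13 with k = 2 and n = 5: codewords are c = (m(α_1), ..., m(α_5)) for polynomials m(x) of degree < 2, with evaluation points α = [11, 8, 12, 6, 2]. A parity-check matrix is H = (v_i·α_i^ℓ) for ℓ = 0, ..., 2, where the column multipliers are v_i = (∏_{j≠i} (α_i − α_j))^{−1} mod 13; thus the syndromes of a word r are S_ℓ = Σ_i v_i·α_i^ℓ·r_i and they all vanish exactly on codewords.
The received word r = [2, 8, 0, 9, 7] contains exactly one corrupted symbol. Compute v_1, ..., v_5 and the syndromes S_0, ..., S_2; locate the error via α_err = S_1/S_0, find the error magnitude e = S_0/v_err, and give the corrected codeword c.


S = (7, 3, 5), error at position 4, error magnitude e = 10, c = [2, 8, 0, 12, 7].

Step 1: column multipliers v_i = (∏_{j≠i}(α_i − α_j))^{−1} mod 13.
  i = 1 (α = 11): (11−8)(11−12)(11−6)(11−2) = 3·(−1)·5·9 = −135 ≡ 8, so v_1 = 8^{−1} = 5 (mod 13).
  i = 2 (α = 8): (8−11)(8−12)(8−6)(8−2) = (−3)·(−4)·2·6 = 144 ≡ 1, so v_2 = 1^{−1} = 1 (mod 13).
  i = 3 (α = 12): (12−11)(12−8)(12−6)(12−2) = 1·4·6·10 = 240 ≡ 6, so v_3 = 6^{−1} = 11 (mod 13).
  i = 4 (α = 6): (6−11)(6−8)(6−12)(6−2) = (−5)·(−2)·(−6)·4 = −240 ≡ 7, so v_4 = 7^{−1} = 2 (mod 13).
  i = 5 (α = 2): (2−11)(2−8)(2−12)(2−6) = (−9)·(−6)·(−10)·(−4) = 2160 ≡ 2, so v_5 = 2^{−1} = 7 (mod 13).
  v = [5, 1, 11, 2, 7].
Step 2: syndromes of r = [2, 8, 0, 9, 7] (all sums mod 13).
  S_0 = Σ v_i r_i = 5·2 + 1·8 + 11·0 + 2·9 + 7·7 = 85 ≡ 7.
  S_1 = Σ v_i α_i r_i = 5·11·2 + 1·8·8 + 11·12·0 + 2·6·9 + 7·2·7 = 380 ≡ 3.
  α_i^2 mod 13 = [4, 12, 1, 10, 4].
  S_2 = Σ v_i α_i^2 r_i = 5·4·2 + 1·12·8 + 11·1·0 + 2·10·9 + 7·4·7 = 512 ≡ 5.
  S = (7, 3, 5) ≠ 0, so r is not a codeword (an error is present).
Step 3: locate the error. For a single error e at position i, S_ℓ = v_i·e·α_i^ℓ, so α_err = S_1/S_0.
  S_0^{−1} = 7^{−1} = 2 (mod 13), so α_err = 3·2 = 6 ≡ 6 = α_4. Error position i = 4.
  Consistency check: S_2/S_1 = 5·9 = 45 ≡ 6 = α_err ✓ (single-error assumption holds).
Step 4: error magnitude e = S_0/v_4 = S_0·∏_{j≠4}(α_4 − α_j) = 7·7 = 49 ≡ 10 (mod 13).
Step 5: correct position 4: c_4 = r_4 − e = 9 − 10 ≡ 12 (mod 13). Hence c = [2, 8, 0, 12, 7].
  Check: interpolating c through the α_i gives m(x) = 11 + 11·x (degree < 2) with m(α_i) = c_i for every i, so c is indeed a codeword.


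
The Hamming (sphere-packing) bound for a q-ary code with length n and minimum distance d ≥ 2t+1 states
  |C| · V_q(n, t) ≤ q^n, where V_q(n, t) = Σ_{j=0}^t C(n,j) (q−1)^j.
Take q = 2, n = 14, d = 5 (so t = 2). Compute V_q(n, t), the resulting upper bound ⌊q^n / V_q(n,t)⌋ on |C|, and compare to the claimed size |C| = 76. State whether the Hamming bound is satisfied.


V_q(n, t) = 106, q^n = 16384, Hamming bound = 154, |C| = 76 ≤ bound (satisfied).

Step 1: Compute V_q(n, t) = Σ_{j=0}^2 C(n, j) (q−1)^j.
  j = 0: C(14,0)·(1)^0 = 1·1 = 1.
  j = 1: C(14,1)·(1)^1 = 14·1 = 14.
  j = 2: C(14,2)·(1)^2 = 91·1 = 91.
  V_q(n, t) = 1 + 14 + 91 = 106.
Step 2: q^n = 2^14 = 16384.
Step 3: Hamming bound ⌊q^n / V_q(n,t)⌋ = ⌊16384/106⌋ = 154.
Step 4: Compare |C| = 76 to 154: satisfied.
The claimed |C| lies below the Hamming bound.


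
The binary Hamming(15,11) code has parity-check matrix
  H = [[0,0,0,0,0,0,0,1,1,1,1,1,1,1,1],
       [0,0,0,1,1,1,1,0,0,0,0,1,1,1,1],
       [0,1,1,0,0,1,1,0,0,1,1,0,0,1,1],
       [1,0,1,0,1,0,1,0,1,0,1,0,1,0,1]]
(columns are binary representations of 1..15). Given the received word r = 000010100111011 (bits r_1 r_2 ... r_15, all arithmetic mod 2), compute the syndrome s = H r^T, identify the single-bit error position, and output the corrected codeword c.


s = (1, 1, 1, 0)^T, error position = 14, corrected codeword c = 000010100111001

Compute s = H r^T mod 2 one row at a time:
  s_1 = 0 + 0 + 1 + 1 + 1 + 0 + 1 + 1 = 5 ≡ 1 (mod 2).
  s_2 = 0 + 1 + 0 + 1 + 1 + 0 + 1 + 1 = 5 ≡ 1 (mod 2).
  s_3 = 0 + 0 + 0 + 1 + 1 + 1 + 1 + 1 = 5 ≡ 1 (mod 2).
  s_4 = 0 + 0 + 1 + 1 + 0 + 1 + 0 + 1 = 4 ≡ 0 (mod 2).
s = (1, 1, 1, 0)^T — this equals column 14 of H (binary 1110), so error is at position 14.
Correct: flip bit 14 of r = 000010100111011 to get c = 000010100111001.


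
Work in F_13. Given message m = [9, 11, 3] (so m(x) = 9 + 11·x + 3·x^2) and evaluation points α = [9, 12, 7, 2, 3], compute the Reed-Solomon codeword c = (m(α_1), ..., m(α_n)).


c = [0, 1, 12, 4, 4]

Message polynomial: m(x) = 9 + 11·x + 3·x^2 (mod 13).
For each evaluation point α_i, compute m(α_i) mod 13:
  α_1 = 9: Horner steps 3 → 12 → 0, so m(9) = 0.
  α_2 = 12: Horner steps 3 → 8 → 1, so m(12) = 1.
  α_3 = 7: Horner steps 3 → 6 → 12, so m(7) = 12.
  α_4 = 2: Horner steps 3 → 4 → 4, so m(2) = 4.
  α_5 = 3: Horner steps 3 → 7 → 4, so m(3) = 4.
Codeword c = [0, 1, 12, 4, 4] ∈ F_13^5.


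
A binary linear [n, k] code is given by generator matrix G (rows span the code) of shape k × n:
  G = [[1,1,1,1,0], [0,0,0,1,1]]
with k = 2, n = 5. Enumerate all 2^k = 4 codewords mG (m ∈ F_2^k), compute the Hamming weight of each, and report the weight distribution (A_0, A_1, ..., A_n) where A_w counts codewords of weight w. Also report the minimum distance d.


Weight distribution: A_0 = 1, A_2 = 1, A_4 = 2. Minimum distance d = 2.

Enumerate all 2^2 = 4 messages m ∈ F_2^2.
For each, compute codeword c = mG in F_2^5, then tally its weight.
  m = 00 → c = 00000, weight = 0.
  m = 10 → c = 11110, weight = 4.
  m = 01 → c = 00011, weight = 2.
  m = 11 → c = 11101, weight = 4.
Tally weights:
  weight 0: 1 codewords.
  weight 2: 1 codewords.
  weight 4: 2 codewords.
Minimum distance d = smallest w > 0 with A_w > 0 = 2.
Sanity: Σ A_w = 4 = 2^2 = 4 ✓.


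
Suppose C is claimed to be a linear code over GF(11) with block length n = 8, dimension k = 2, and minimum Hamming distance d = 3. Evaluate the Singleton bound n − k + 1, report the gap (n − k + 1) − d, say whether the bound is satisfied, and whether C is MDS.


Singleton RHS = n − k + 1 = 7, slack = 4, bound satisfied, not MDS.

Singleton bound: d ≤ n − k + 1.
Here n = 8, k = 2, so n − k + 1 = 7.
Given d = 3, check d ≤ 7: YES.
Slack = (n − k + 1) − d = 4.
The code is NOT MDS (slack = 4 > 0).
Description: the claimed parameters are [8, 2, 3]_11; such a code would be non-MDS.


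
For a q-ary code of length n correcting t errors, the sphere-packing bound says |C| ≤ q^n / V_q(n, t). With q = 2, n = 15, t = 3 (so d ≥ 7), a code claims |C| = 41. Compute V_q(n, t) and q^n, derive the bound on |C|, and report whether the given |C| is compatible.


V_q(n, t) = 576, q^n = 32768, Hamming bound = 56, |C| = 41 ≤ bound (satisfied).

Step 1: Compute V_q(n, t) = Σ_{j=0}^3 C(n, j) (q−1)^j.
  j = 0: C(15,0)·(1)^0 = 1·1 = 1.
  j = 1: C(15,1)·(1)^1 = 15·1 = 15.
  j = 2: C(15,2)·(1)^2 = 105·1 = 105.
  j = 3: C(15,3)·(1)^3 = 455·1 = 455.
  V_q(n, t) = 1 + 15 + 105 + 455 = 576.
Step 2: q^n = 2^15 = 32768.
Step 3: Hamming bound ⌊q^n / V_q(n,t)⌋ = ⌊32768/576⌋ = 56.
Step 4: Compare |C| = 41 to 56: satisfied.
The claimed |C| lies below the Hamming bound.


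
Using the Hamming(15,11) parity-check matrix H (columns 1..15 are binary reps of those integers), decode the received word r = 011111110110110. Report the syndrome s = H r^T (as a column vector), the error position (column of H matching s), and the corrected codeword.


s = (1, 0, 1, 1)^T, error position = 11, corrected codeword c = 011111110100110

Compute s = H r^T mod 2 one row at a time:
  s_1 = 1 + 0 + 1 + 1 + 0 + 1 + 1 + 0 = 5 ≡ 1 (mod 2).
  s_2 = 1 + 1 + 1 + 1 + 0 + 1 + 1 + 0 = 6 ≡ 0 (mod 2).
  s_3 = 1 + 1 + 1 + 1 + 1 + 1 + 1 + 0 = 7 ≡ 1 (mod 2).
  s_4 = 0 + 1 + 1 + 1 + 0 + 1 + 1 + 0 = 5 ≡ 1 (mod 2).
s = (1, 0, 1, 1)^T — this equals column 11 of H (binary 1011), so error is at position 11.
Correct: flip bit 11 of r = 011111110110110 to get c = 011111110100110.


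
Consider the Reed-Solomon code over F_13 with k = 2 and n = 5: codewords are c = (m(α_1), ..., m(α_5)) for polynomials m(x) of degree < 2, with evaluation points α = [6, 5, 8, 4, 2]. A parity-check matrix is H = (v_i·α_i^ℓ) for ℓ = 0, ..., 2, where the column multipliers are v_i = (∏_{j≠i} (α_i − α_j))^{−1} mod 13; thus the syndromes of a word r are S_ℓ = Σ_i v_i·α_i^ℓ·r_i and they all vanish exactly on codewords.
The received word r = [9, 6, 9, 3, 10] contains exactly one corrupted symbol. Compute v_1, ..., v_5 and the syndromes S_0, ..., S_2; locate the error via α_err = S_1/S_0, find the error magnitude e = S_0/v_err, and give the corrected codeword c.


S = (7, 4, 6), error at position 3, error magnitude e = 7, c = [9, 6, 2, 3, 10].

Step 1: column multipliers v_i = (∏_{j≠i}(α_i − α_j))^{−1} mod 13.
  i = 1 (α = 6): (6−5)(6−8)(6−4)(6−2) = 1·(−2)·2·4 = −16 ≡ 10, so v_1 = 10^{−1} = 4 (mod 13).
  i = 2 (α = 5): (5−6)(5−8)(5−4)(5−2) = (−1)·(−3)·1·3 = 9 ≡ 9, so v_2 = 9^{−1} = 3 (mod 13).
  i = 3 (α = 8): (8−6)(8−5)(8−4)(8−2) = 2·3·4·6 = 144 ≡ 1, so v_3 = 1^{−1} = 1 (mod 13).
  i = 4 (α = 4): (4−6)(4−5)(4−8)(4−2) = (−2)·(−1)·(−4)·2 = −16 ≡ 10, so v_4 = 10^{−1} = 4 (mod 13).
  i = 5 (α = 2): (2−6)(2−5)(2−8)(2−4) = (−4)·(−3)·(−6)·(−2) = 144 ≡ 1, so v_5 = 1^{−1} = 1 (mod 13).
  v = [4, 3, 1, 4, 1].
Step 2: syndromes of r = [9, 6, 9, 3, 10] (all sums mod 13).
  S_0 = Σ v_i r_i = 4·9 + 3·6 + 1·9 + 4·3 + 1·10 = 85 ≡ 7.
  S_1 = Σ v_i α_i r_i = 4·6·9 + 3·5·6 + 1·8·9 + 4·4·3 + 1·2·10 = 446 ≡ 4.
  α_i^2 mod 13 = [10, 12, 12, 3, 4].
  S_2 = Σ v_i α_i^2 r_i = 4·10·9 + 3·12·6 + 1·12·9 + 4·3·3 + 1·4·10 = 760 ≡ 6.
  S = (7, 4, 6) ≠ 0, so r is not a codeword (an error is present).
Step 3: locate the error. For a single error e at position i, S_ℓ = v_i·e·α_i^ℓ, so α_err = S_1/S_0.
  S_0^{−1} = 7^{−1} = 2 (mod 13), so α_err = 4·2 = 8 ≡ 8 = α_3. Error position i = 3.
  Consistency check: S_2/S_1 = 6·10 = 60 ≡ 8 = α_err ✓ (single-error assumption holds).
Step 4: error magnitude e = S_0/v_3 = S_0·∏_{j≠3}(α_3 − α_j) = 7·1 = 7 ≡ 7 (mod 13).
Step 5: correct position 3: c_3 = r_3 − e = 9 − 7 ≡ 2 (mod 13). Hence c = [9, 6, 2, 3, 10].
  Check: interpolating c through the α_i gives m(x) = 4 + 3·x (degree < 2) with m(α_i) = c_i for every i, so c is indeed a codeword.


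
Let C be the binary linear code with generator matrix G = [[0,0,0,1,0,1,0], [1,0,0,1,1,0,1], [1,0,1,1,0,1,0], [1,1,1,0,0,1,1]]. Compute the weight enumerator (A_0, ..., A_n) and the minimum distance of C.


Weight distribution: A_0 = 1, A_2 = 2, A_3 = 4, A_4 = 5, A_5 = 4. Minimum distance d = 2.

Enumerate all 2^4 = 16 messages m ∈ F_2^4.
For each, compute codeword c = mG in F_2^7, then tally its weight.
  m = 0000 → c = 0000000, weight = 0.
  m = 1000 → c = 0001010, weight = 2.
  m = 0100 → c = 1001101, weight = 4.
  m = 1100 → c = 1000111, weight = 4.
  m = 0010 → c = 1011010, weight = 4.
  m = 1010 → c = 1010000, weight = 2.
  m = 0110 → c = 0010111, weight = 4.
  m = 1110 → c = 0011101, weight = 4.
  m = 0001 → c = 1110011, weight = 5.
  m = 1001 → c = 1111001, weight = 5.
  m = 0101 → c = 0111110, weight = 5.
  m = 1101 → c = 0110100, weight = 3.
  m = 0011 → c = 0101001, weight = 3.
  m = 1011 → c = 0100011, weight = 3.
  m = 0111 → c = 1100100, weight = 3.
  m = 1111 → c = 1101110, weight = 5.
Tally weights:
  weight 0: 1 codewords.
  weight 2: 2 codewords.
  weight 3: 4 codewords.
  weight 4: 5 codewords.
  weight 5: 4 codewords.
Minimum distance d = smallest w > 0 with A_w > 0 = 2.
Sanity: Σ A_w = 16 = 2^4 = 16 ✓.


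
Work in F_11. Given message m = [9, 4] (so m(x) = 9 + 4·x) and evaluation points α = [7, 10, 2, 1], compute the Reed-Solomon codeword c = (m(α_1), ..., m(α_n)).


c = [4, 5, 6, 2]

Message polynomial: m(x) = 9 + 4·x (mod 11).
For each evaluation point α_i, compute m(α_i) mod 11:
  α_1 = 7: Horner steps 4 → 4, so m(7) = 4.
  α_2 = 10: Horner steps 4 → 5, so m(10) = 5.
  α_3 = 2: Horner steps 4 → 6, so m(2) = 6.
  α_4 = 1: Horner steps 4 → 2, so m(1) = 2.
Codeword c = [4, 5, 6, 2] ∈ F_11^4.


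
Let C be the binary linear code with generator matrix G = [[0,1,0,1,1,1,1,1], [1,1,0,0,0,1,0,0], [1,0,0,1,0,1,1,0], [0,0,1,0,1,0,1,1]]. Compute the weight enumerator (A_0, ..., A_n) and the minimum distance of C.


Weight distribution: A_0 = 1, A_3 = 5, A_4 = 5, A_5 = 2, A_6 = 2, A_7 = 1. Minimum distance d = 3.

Enumerate all 2^4 = 16 messages m ∈ F_2^4.
For each, compute codeword c = mG in F_2^8, then tally its weight.
  m = 0000 → c = 00000000, weight = 0.
  m = 1000 → c = 01011111, weight = 6.
  m = 0100 → c = 11000100, weight = 3.
  m = 1100 → c = 10011011, weight = 5.
  m = 0010 → c = 10010110, weight = 4.
  m = 1010 → c = 11001001, weight = 4.
  m = 0110 → c = 01010010, weight = 3.
  m = 1110 → c = 00001101, weight = 3.
  m = 0001 → c = 00101011, weight = 4.
  m = 1001 → c = 01110100, weight = 4.
  m = 0101 → c = 11101111, weight = 7.
  m = 1101 → c = 10110000, weight = 3.
  m = 0011 → c = 10111101, weight = 6.
  m = 1011 → c = 11100010, weight = 4.
  m = 0111 → c = 01111001, weight = 5.
  m = 1111 → c = 00100110, weight = 3.
Tally weights:
  weight 0: 1 codewords.
  weight 3: 5 codewords.
  weight 4: 5 codewords.
  weight 5: 2 codewords.
  weight 6: 2 codewords.
  weight 7: 1 codewords.
Minimum distance d = smallest w > 0 with A_w > 0 = 3.
Sanity: Σ A_w = 16 = 2^4 = 16 ✓.


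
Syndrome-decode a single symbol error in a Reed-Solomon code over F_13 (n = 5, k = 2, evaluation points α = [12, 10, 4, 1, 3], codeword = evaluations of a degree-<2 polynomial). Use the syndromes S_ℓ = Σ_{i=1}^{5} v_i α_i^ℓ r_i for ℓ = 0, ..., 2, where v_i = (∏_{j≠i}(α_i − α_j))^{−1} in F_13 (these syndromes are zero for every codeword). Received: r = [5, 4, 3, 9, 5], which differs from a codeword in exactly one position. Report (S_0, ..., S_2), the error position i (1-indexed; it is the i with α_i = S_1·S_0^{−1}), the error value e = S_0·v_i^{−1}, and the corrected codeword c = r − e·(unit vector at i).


S = (4, 9, 4), error at position 1, error magnitude e = 5, c = [0, 4, 3, 9, 5].

Step 1: column multipliers v_i = (∏_{j≠i}(α_i − α_j))^{−1} mod 13.
  i = 1 (α = 12): (12−10)(12−4)(12−1)(12−3) = 2·8·11·9 = 1584 ≡ 11, so v_1 = 11^{−1} = 6 (mod 13).
  i = 2 (α = 10): (10−12)(10−4)(10−1)(10−3) = (−2)·6·9·7 = −756 ≡ 11, so v_2 = 11^{−1} = 6 (mod 13).
  i = 3 (α = 4): (4−12)(4−10)(4−1)(4−3) = (−8)·(−6)·3·1 = 144 ≡ 1, so v_3 = 1^{−1} = 1 (mod 13).
  i = 4 (α = 1): (1−12)(1−10)(1−4)(1−3) = (−11)·(−9)·(−3)·(−2) = 594 ≡ 9, so v_4 = 9^{−1} = 3 (mod 13).
  i = 5 (α = 3): (3−12)(3−10)(3−4)(3−1) = (−9)·(−7)·(−1)·2 = −126 ≡ 4, so v_5 = 4^{−1} = 10 (mod 13).
  v = [6, 6, 1, 3, 10].
Step 2: syndromes of r = [5, 4, 3, 9, 5] (all sums mod 13).
  S_0 = Σ v_i r_i = 6·5 + 6·4 + 1·3 + 3·9 + 10·5 = 134 ≡ 4.
  S_1 = Σ v_i α_i r_i = 6·12·5 + 6·10·4 + 1·4·3 + 3·1·9 + 10·3·5 = 789 ≡ 9.
  α_i^2 mod 13 = [1, 9, 3, 1, 9].
  S_2 = Σ v_i α_i^2 r_i = 6·1·5 + 6·9·4 + 1·3·3 + 3·1·9 + 10·9·5 = 732 ≡ 4.
  S = (4, 9, 4) ≠ 0, so r is not a codeword (an error is present).
Step 3: locate the error. For a single error e at position i, S_ℓ = v_i·e·α_i^ℓ, so α_err = S_1/S_0.
  S_0^{−1} = 4^{−1} = 10 (mod 13), so α_err = 9·10 = 90 ≡ 12 = α_1. Error position i = 1.
  Consistency check: S_2/S_1 = 4·3 = 12 ≡ 12 = α_err ✓ (single-error assumption holds).
Step 4: error magnitude e = S_0/v_1 = S_0·∏_{j≠1}(α_1 − α_j) = 4·11 = 44 ≡ 5 (mod 13).
Step 5: correct position 1: c_1 = r_1 − e = 5 − 5 ≡ 0 (mod 13). Hence c = [0, 4, 3, 9, 5].
  Check: interpolating c through the α_i gives m(x) = 11 + 11·x (degree < 2) with m(α_i) = c_i for every i, so c is indeed a codeword.


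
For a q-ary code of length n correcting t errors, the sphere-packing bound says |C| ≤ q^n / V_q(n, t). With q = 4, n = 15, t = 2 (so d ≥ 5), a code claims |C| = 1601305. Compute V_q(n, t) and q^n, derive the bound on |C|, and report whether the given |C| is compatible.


V_q(n, t) = 991, q^n = 1073741824, Hamming bound = 1083493, |C| = 1601305 > bound (violated).

Step 1: Compute V_q(n, t) = Σ_{j=0}^2 C(n, j) (q−1)^j.
  j = 0: C(15,0)·(3)^0 = 1·1 = 1.
  j = 1: C(15,1)·(3)^1 = 15·3 = 45.
  j = 2: C(15,2)·(3)^2 = 105·9 = 945.
  V_q(n, t) = 1 + 45 + 945 = 991.
Step 2: q^n = 4^15 = 1073741824.
Step 3: Hamming bound ⌊q^n / V_q(n,t)⌋ = ⌊1073741824/991⌋ = 1083493.
Step 4: Compare |C| = 1601305 to 1083493: violated.
The claimed |C| lies above the Hamming bound, so no 4-ary code of length 15 with d ≥ 5 can have 1601305 codewords.


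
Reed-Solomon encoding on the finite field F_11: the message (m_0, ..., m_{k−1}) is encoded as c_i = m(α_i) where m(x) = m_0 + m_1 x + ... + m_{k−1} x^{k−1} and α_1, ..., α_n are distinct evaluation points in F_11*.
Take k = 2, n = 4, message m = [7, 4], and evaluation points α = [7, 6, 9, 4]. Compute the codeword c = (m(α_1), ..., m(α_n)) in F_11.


c = [2, 9, 10, 1]

Message polynomial: m(x) = 7 + 4·x (mod 11).
For each evaluation point α_i, compute m(α_i) mod 11:
  α_1 = 7: Horner steps 4 → 2, so m(7) = 2.
  α_2 = 6: Horner steps 4 → 9, so m(6) = 9.
  α_3 = 9: Horner steps 4 → 10, so m(9) = 10.
  α_4 = 4: Horner steps 4 → 1, so m(4) = 1.
Codeword c = [2, 9, 10, 1] ∈ F_11^4.


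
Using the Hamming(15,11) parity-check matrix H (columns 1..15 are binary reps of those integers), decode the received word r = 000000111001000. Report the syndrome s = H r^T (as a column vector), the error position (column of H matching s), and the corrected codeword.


s = (1, 0, 1, 0)^T, error position = 10, corrected codeword c = 000000111101000

Compute s = H r^T mod 2 one row at a time:
  s_1 = 1 + 1 + 0 + 0 + 1 + 0 + 0 + 0 = 3 ≡ 1 (mod 2).
  s_2 = 0 + 0 + 0 + 1 + 1 + 0 + 0 + 0 = 2 ≡ 0 (mod 2).
  s_3 = 0 + 0 + 0 + 1 + 0 + 0 + 0 + 0 = 1 ≡ 1 (mod 2).
  s_4 = 0 + 0 + 0 + 1 + 1 + 0 + 0 + 0 = 2 ≡ 0 (mod 2).
s = (1, 0, 1, 0)^T — this equals column 10 of H (binary 1010), so error is at position 10.
Correct: flip bit 10 of r = 000000111001000 to get c = 000000111101000.


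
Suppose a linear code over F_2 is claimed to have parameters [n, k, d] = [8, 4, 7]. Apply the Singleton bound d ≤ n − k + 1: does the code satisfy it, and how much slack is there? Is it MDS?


Singleton RHS = n − k + 1 = 5, slack = -2, bound violated (no such code; not MDS).

Singleton bound: d ≤ n − k + 1.
Here n = 8, k = 4, so n − k + 1 = 5.
Given d = 7, check d ≤ 5: NO.
Slack = (n − k + 1) − d = -2.
The slack is negative: d = 7 exceeds n − k + 1 = 5 by 2, so the Singleton bound is violated and no linear [8, 4, 7]_2 code can exist. In particular it is not MDS (MDS requires d = n − k + 1 exactly).
Description: the claimed parameters are [8, 4, 7]_2; such a code would be impossible (violates the Singleton bound).


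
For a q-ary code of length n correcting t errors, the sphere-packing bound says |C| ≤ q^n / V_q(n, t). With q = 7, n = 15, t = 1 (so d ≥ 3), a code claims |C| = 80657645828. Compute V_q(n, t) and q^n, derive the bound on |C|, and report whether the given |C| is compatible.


V_q(n, t) = 91, q^n = 4747561509943, Hamming bound = 52171005603, |C| = 80657645828 > bound (violated).

Step 1: Compute V_q(n, t) = Σ_{j=0}^1 C(n, j) (q−1)^j.
  j = 0: C(15,0)·(6)^0 = 1·1 = 1.
  j = 1: C(15,1)·(6)^1 = 15·6 = 90.
  V_q(n, t) = 1 + 90 = 91.
Step 2: q^n = 7^15 = 4747561509943.
Step 3: Hamming bound ⌊q^n / V_q(n,t)⌋ = ⌊4747561509943/91⌋ = 52171005603.
Step 4: Compare |C| = 80657645828 to 52171005603: violated.
The claimed |C| lies above the Hamming bound, so no 7-ary code of length 15 with d ≥ 3 can have 80657645828 codewords.


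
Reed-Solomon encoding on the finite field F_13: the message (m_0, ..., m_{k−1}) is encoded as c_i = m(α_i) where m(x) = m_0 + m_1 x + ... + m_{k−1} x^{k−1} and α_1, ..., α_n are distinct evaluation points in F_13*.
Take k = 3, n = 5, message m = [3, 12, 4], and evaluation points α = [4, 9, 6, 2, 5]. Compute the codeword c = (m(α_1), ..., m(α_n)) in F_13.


c = [11, 6, 11, 4, 7]

Message polynomial: m(x) = 3 + 12·x + 4·x^2 (mod 13).
For each evaluation point α_i, compute m(α_i) mod 13:
  α_1 = 4: Horner steps 4 → 2 → 11, so m(4) = 11.
  α_2 = 9: Horner steps 4 → 9 → 6, so m(9) = 6.
  α_3 = 6: Horner steps 4 → 10 → 11, so m(6) = 11.
  α_4 = 2: Horner steps 4 → 7 → 4, so m(2) = 4.
  α_5 = 5: Horner steps 4 → 6 → 7, so m(5) = 7.
Codeword c = [11, 6, 11, 4, 7] ∈ F_13^5.


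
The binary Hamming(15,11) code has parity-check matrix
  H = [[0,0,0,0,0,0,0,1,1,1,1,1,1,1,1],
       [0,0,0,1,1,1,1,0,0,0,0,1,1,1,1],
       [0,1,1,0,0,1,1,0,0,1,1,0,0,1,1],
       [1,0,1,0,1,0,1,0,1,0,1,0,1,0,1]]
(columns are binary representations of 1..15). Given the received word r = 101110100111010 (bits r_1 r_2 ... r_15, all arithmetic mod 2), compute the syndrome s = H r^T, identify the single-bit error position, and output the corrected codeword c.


s = (0, 1, 1, 1)^T, error position = 7, corrected codeword c = 101110000111010

Compute s = H r^T mod 2 one row at a time:
  s_1 = 0 + 0 + 1 + 1 + 1 + 0 + 1 + 0 = 4 ≡ 0 (mod 2).
  s_2 = 1 + 1 + 0 + 1 + 1 + 0 + 1 + 0 = 5 ≡ 1 (mod 2).
  s_3 = 0 + 1 + 0 + 1 + 1 + 1 + 1 + 0 = 5 ≡ 1 (mod 2).
  s_4 = 1 + 1 + 1 + 1 + 0 + 1 + 0 + 0 = 5 ≡ 1 (mod 2).
s = (0, 1, 1, 1)^T — this equals column 7 of H (binary 0111), so error is at position 7.
Correct: flip bit 7 of r = 101110100111010 to get c = 101110000111010.


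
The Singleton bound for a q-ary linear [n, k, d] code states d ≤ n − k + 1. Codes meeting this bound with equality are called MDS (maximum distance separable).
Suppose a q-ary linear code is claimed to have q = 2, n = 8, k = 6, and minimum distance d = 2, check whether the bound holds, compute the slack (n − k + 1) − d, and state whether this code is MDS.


Singleton RHS = n − k + 1 = 3, slack = 1, bound satisfied, not MDS.

Singleton bound: d ≤ n − k + 1.
Here n = 8, k = 6, so n − k + 1 = 3.
Given d = 2, check d ≤ 3: YES.
Slack = (n − k + 1) − d = 1.
The code is NOT MDS (slack = 1 > 0).
Description: the claimed parameters are [8, 6, 2]_2; such a code would be non-MDS.


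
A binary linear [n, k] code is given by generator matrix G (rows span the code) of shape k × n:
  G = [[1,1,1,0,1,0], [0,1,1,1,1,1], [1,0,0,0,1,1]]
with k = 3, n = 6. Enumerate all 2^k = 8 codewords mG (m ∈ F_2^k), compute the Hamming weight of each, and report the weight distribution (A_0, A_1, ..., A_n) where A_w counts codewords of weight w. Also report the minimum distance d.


Weight distribution: A_0 = 1, A_2 = 1, A_3 = 3, A_4 = 2, A_5 = 1. Minimum distance d = 2.

Enumerate all 2^3 = 8 messages m ∈ F_2^3.
For each, compute codeword c = mG in F_2^6, then tally its weight.
  m = 000 → c = 000000, weight = 0.
  m = 100 → c = 111010, weight = 4.
  m = 010 → c = 011111, weight = 5.
  m = 110 → c = 100101, weight = 3.
  m = 001 → c = 100011, weight = 3.
  m = 101 → c = 011001, weight = 3.
  m = 011 → c = 111100, weight = 4.
  m = 111 → c = 000110, weight = 2.
Tally weights:
  weight 0: 1 codewords.
  weight 2: 1 codewords.
  weight 3: 3 codewords.
  weight 4: 2 codewords.
  weight 5: 1 codewords.
Minimum distance d = smallest w > 0 with A_w > 0 = 2.
Sanity: Σ A_w = 8 = 2^3 = 8 ✓.


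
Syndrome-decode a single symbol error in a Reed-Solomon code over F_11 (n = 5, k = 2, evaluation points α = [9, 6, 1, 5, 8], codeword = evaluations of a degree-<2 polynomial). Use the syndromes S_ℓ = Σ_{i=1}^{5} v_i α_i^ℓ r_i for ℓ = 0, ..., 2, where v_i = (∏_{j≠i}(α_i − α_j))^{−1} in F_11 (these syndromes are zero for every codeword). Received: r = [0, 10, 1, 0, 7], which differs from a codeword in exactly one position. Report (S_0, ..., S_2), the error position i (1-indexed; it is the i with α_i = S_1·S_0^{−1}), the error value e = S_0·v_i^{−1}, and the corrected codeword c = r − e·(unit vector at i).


S = (7, 2, 10), error at position 4, error magnitude e = 5, c = [0, 10, 1, 6, 7].

Step 1: column multipliers v_i = (∏_{j≠i}(α_i − α_j))^{−1} mod 11.
  i = 1 (α = 9): (9−6)(9−1)(9−5)(9−8) = 3·8·4·1 = 96 ≡ 8, so v_1 = 8^{−1} = 7 (mod 11).
  i = 2 (α = 6): (6−9)(6−1)(6−5)(6−8) = (−3)·5·1·(−2) = 30 ≡ 8, so v_2 = 8^{−1} = 7 (mod 11).
  i = 3 (α = 1): (1−9)(1−6)(1−5)(1−8) = (−8)·(−5)·(−4)·(−7) = 1120 ≡ 9, so v_3 = 9^{−1} = 5 (mod 11).
  i = 4 (α = 5): (5−9)(5−6)(5−1)(5−8) = (−4)·(−1)·4·(−3) = −48 ≡ 7, so v_4 = 7^{−1} = 8 (mod 11).
  i = 5 (α = 8): (8−9)(8−6)(8−1)(8−5) = (−1)·2·7·3 = −42 ≡ 2, so v_5 = 2^{−1} = 6 (mod 11).
  v = [7, 7, 5, 8, 6].
Step 2: syndromes of r = [0, 10, 1, 0, 7] (all sums mod 11).
  S_0 = Σ v_i r_i = 7·0 + 7·10 + 5·1 + 8·0 + 6·7 = 117 ≡ 7.
  S_1 = Σ v_i α_i r_i = 7·9·0 + 7·6·10 + 5·1·1 + 8·5·0 + 6·8·7 = 761 ≡ 2.
  α_i^2 mod 11 = [4, 3, 1, 3, 9].
  S_2 = Σ v_i α_i^2 r_i = 7·4·0 + 7·3·10 + 5·1·1 + 8·3·0 + 6·9·7 = 593 ≡ 10.
  S = (7, 2, 10) ≠ 0, so r is not a codeword (an error is present).
Step 3: locate the error. For a single error e at position i, S_ℓ = v_i·e·α_i^ℓ, so α_err = S_1/S_0.
  S_0^{−1} = 7^{−1} = 8 (mod 11), so α_err = 2·8 = 16 ≡ 5 = α_4. Error position i = 4.
  Consistency check: S_2/S_1 = 10·6 = 60 ≡ 5 = α_err ✓ (single-error assumption holds).
Step 4: error magnitude e = S_0/v_4 = S_0·∏_{j≠4}(α_4 − α_j) = 7·7 = 49 ≡ 5 (mod 11).
Step 5: correct position 4: c_4 = r_4 − e = 0 − 5 ≡ 6 (mod 11). Hence c = [0, 10, 1, 6, 7].
  Check: interpolating c through the α_i gives m(x) = 8 + 4·x (degree < 2) with m(α_i) = c_i for every i, so c is indeed a codeword.


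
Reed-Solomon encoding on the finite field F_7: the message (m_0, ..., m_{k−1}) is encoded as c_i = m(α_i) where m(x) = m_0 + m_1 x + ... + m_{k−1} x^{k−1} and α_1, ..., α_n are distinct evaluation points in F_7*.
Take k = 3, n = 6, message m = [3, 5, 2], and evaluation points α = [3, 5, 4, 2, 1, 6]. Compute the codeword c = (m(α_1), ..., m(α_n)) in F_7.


c = [1, 1, 6, 0, 3, 0]

Message polynomial: m(x) = 3 + 5·x + 2·x^2 (mod 7).
For each evaluation point α_i, compute m(α_i) mod 7:
  α_1 = 3: Horner steps 2 → 4 → 1, so m(3) = 1.
  α_2 = 5: Horner steps 2 → 1 → 1, so m(5) = 1.
  α_3 = 4: Horner steps 2 → 6 → 6, so m(4) = 6.
  α_4 = 2: Horner steps 2 → 2 → 0, so m(2) = 0.
  α_5 = 1: Horner steps 2 → 0 → 3, so m(1) = 3.
  α_6 = 6: Horner steps 2 → 3 → 0, so m(6) = 0.
Codeword c = [1, 1, 6, 0, 3, 0] ∈ F_7^6.


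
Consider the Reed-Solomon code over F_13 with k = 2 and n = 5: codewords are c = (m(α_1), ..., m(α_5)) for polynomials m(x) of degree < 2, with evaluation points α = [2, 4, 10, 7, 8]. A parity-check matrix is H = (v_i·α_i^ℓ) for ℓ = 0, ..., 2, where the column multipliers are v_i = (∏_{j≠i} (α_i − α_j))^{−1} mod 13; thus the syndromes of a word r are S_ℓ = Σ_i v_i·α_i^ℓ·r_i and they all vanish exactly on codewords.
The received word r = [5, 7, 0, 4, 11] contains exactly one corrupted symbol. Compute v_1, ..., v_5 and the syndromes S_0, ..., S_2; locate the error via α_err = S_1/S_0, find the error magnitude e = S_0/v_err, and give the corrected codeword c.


S = (12, 6, 3), error at position 4, error magnitude e = 7, c = [5, 7, 0, 10, 11].

Step 1: column multipliers v_i = (∏_{j≠i}(α_i − α_j))^{−1} mod 13.
  i = 1 (α = 2): (2−4)(2−10)(2−7)(2−8) = (−2)·(−8)·(−5)·(−6) = 480 ≡ 12, so v_1 = 12^{−1} = 12 (mod 13).
  i = 2 (α = 4): (4−2)(4−10)(4−7)(4−8) = 2·(−6)·(−3)·(−4) = −144 ≡ 12, so v_2 = 12^{−1} = 12 (mod 13).
  i = 3 (α = 10): (10−2)(10−4)(10−7)(10−8) = 8·6·3·2 = 288 ≡ 2, so v_3 = 2^{−1} = 7 (mod 13).
  i = 4 (α = 7): (7−2)(7−4)(7−10)(7−8) = 5·3·(−3)·(−1) = 45 ≡ 6, so v_4 = 6^{−1} = 11 (mod 13).
  i = 5 (α = 8): (8−2)(8−4)(8−10)(8−7) = 6·4·(−2)·1 = −48 ≡ 4, so v_5 = 4^{−1} = 10 (mod 13).
  v = [12, 12, 7, 11, 10].
Step 2: syndromes of r = [5, 7, 0, 4, 11] (all sums mod 13).
  S_0 = Σ v_i r_i = 12·5 + 12·7 + 7·0 + 11·4 + 10·11 = 298 ≡ 12.
  S_1 = Σ v_i α_i r_i = 12·2·5 + 12·4·7 + 7·10·0 + 11·7·4 + 10·8·11 = 1644 ≡ 6.
  α_i^2 mod 13 = [4, 3, 9, 10, 12].
  S_2 = Σ v_i α_i^2 r_i = 12·4·5 + 12·3·7 + 7·9·0 + 11·10·4 + 10·12·11 = 2252 ≡ 3.
  S = (12, 6, 3) ≠ 0, so r is not a codeword (an error is present).
Step 3: locate the error. For a single error e at position i, S_ℓ = v_i·e·α_i^ℓ, so α_err = S_1/S_0.
  S_0^{−1} = 12^{−1} = 12 (mod 13), so α_err = 6·12 = 72 ≡ 7 = α_4. Error position i = 4.
  Consistency check: S_2/S_1 = 3·11 = 33 ≡ 7 = α_err ✓ (single-error assumption holds).
Step 4: error magnitude e = S_0/v_4 = S_0·∏_{j≠4}(α_4 − α_j) = 12·6 = 72 ≡ 7 (mod 13).
Step 5: correct position 4: c_4 = r_4 − e = 4 − 7 ≡ 10 (mod 13). Hence c = [5, 7, 0, 10, 11].
  Check: interpolating c through the α_i gives m(x) = 3 + 1·x (degree < 2) with m(α_i) = c_i for every i, so c is indeed a codeword.


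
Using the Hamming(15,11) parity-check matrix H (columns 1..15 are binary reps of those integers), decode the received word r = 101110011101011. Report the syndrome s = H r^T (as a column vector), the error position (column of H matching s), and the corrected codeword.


s = (0, 1, 0, 1)^T, error position = 5, corrected codeword c = 101100011101011

Compute s = H r^T mod 2 one row at a time:
  s_1 = 1 + 1 + 1 + 0 + 1 + 0 + 1 + 1 = 6 ≡ 0 (mod 2).
  s_2 = 1 + 1 + 0 + 0 + 1 + 0 + 1 + 1 = 5 ≡ 1 (mod 2).
  s_3 = 0 + 1 + 0 + 0 + 1 + 0 + 1 + 1 = 4 ≡ 0 (mod 2).
  s_4 = 1 + 1 + 1 + 0 + 1 + 0 + 0 + 1 = 5 ≡ 1 (mod 2).
s = (0, 1, 0, 1)^T — this equals column 5 of H (binary 0101), so error is at position 5.
Correct: flip bit 5 of r = 101110011101011 to get c = 101100011101011.


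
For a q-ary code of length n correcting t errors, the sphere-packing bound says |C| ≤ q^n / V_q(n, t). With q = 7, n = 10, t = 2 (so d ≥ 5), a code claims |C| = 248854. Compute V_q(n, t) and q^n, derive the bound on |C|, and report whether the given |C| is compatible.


V_q(n, t) = 1681, q^n = 282475249, Hamming bound = 168040, |C| = 248854 > bound (violated).

Step 1: Compute V_q(n, t) = Σ_{j=0}^2 C(n, j) (q−1)^j.
  j = 0: C(10,0)·(6)^0 = 1·1 = 1.
  j = 1: C(10,1)·(6)^1 = 10·6 = 60.
  j = 2: C(10,2)·(6)^2 = 45·36 = 1620.
  V_q(n, t) = 1 + 60 + 1620 = 1681.
Step 2: q^n = 7^10 = 282475249.
Step 3: Hamming bound ⌊q^n / V_q(n,t)⌋ = ⌊282475249/1681⌋ = 168040.
Step 4: Compare |C| = 248854 to 168040: violated.
The claimed |C| lies above the Hamming bound, so no 7-ary code of length 10 with d ≥ 5 can have 248854 codewords.


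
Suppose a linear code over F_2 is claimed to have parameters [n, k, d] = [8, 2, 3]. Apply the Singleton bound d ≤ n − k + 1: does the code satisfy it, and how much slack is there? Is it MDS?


Singleton RHS = n − k + 1 = 7, slack = 4, bound satisfied, not MDS.

Singleton bound: d ≤ n − k + 1.
Here n = 8, k = 2, so n − k + 1 = 7.
Given d = 3, check d ≤ 7: YES.
Slack = (n − k + 1) − d = 4.
The code is NOT MDS (slack = 4 > 0).
Description: the claimed parameters are [8, 2, 3]_2; such a code would be non-MDS.


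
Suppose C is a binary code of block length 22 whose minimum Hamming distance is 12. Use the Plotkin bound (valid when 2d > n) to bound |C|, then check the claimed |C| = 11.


Plotkin bound M ≤ 12; given |C| = 11 ≤ bound (satisfied).

Check applicability: 2d = 24, n = 22.
2d − n = 2 > 0, so Plotkin applies.
Compute d/(2d−n) = 12/2 ≈ 6.0000.
⌊d/(2d−n)⌋ = 6.
Plotkin bound: M ≤ 2·6 = 12.
Given |C| = 11, check: satisfied.
This |C| is below the Plotkin bound.


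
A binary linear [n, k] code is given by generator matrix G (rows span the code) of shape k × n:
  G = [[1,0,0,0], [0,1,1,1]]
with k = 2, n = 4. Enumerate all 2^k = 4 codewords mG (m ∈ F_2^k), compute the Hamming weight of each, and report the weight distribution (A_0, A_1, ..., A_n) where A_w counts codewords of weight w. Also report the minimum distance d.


Weight distribution: A_0 = 1, A_1 = 1, A_3 = 1, A_4 = 1. Minimum distance d = 1.

Enumerate all 2^2 = 4 messages m ∈ F_2^2.
For each, compute codeword c = mG in F_2^4, then tally its weight.
  m = 00 → c = 0000, weight = 0.
  m = 10 → c = 1000, weight = 1.
  m = 01 → c = 0111, weight = 3.
  m = 11 → c = 1111, weight = 4.
Tally weights:
  weight 0: 1 codewords.
  weight 1: 1 codewords.
  weight 3: 1 codewords.
  weight 4: 1 codewords.
Minimum distance d = smallest w > 0 with A_w > 0 = 1.
Sanity: Σ A_w = 4 = 2^2 = 4 ✓.


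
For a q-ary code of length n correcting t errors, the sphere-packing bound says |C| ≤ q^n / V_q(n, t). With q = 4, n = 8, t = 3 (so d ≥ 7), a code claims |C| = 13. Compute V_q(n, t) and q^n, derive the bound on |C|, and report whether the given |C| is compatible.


V_q(n, t) = 1789, q^n = 65536, Hamming bound = 36, |C| = 13 ≤ bound (satisfied).

Step 1: Compute V_q(n, t) = Σ_{j=0}^3 C(n, j) (q−1)^j.
  j = 0: C(8,0)·(3)^0 = 1·1 = 1.
  j = 1: C(8,1)·(3)^1 = 8·3 = 24.
  j = 2: C(8,2)·(3)^2 = 28·9 = 252.
  j = 3: C(8,3)·(3)^3 = 56·27 = 1512.
  V_q(n, t) = 1 + 24 + 252 + 1512 = 1789.
Step 2: q^n = 4^8 = 65536.
Step 3: Hamming bound ⌊q^n / V_q(n,t)⌋ = ⌊65536/1789⌋ = 36.
Step 4: Compare |C| = 13 to 36: satisfied.
The claimed |C| lies below the Hamming bound.


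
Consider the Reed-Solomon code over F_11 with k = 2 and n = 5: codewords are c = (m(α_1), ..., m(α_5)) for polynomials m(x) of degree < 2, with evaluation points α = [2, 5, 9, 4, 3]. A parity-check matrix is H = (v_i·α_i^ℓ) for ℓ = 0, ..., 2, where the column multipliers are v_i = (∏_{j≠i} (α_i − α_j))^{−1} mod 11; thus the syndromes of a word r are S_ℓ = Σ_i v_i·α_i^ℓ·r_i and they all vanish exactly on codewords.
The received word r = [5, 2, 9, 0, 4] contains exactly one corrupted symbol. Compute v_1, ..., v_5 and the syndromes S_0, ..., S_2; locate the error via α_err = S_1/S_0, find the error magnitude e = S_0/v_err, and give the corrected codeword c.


S = (3, 1, 4), error at position 4, error magnitude e = 8, c = [5, 2, 9, 3, 4].

Step 1: column multipliers v_i = (∏_{j≠i}(α_i − α_j))^{−1} mod 11.
  i = 1 (α = 2): (2−5)(2−9)(2−4)(2−3) = (−3)·(−7)·(−2)·(−1) = 42 ≡ 9, so v_1 = 9^{−1} = 5 (mod 11).
  i = 2 (α = 5): (5−2)(5−9)(5−4)(5−3) = 3·(−4)·1·2 = −24 ≡ 9, so v_2 = 9^{−1} = 5 (mod 11).
  i = 3 (α = 9): (9−2)(9−5)(9−4)(9−3) = 7·4·5·6 = 840 ≡ 4, so v_3 = 4^{−1} = 3 (mod 11).
  i = 4 (α = 4): (4−2)(4−5)(4−9)(4−3) = 2·(−1)·(−5)·1 = 10 ≡ 10, so v_4 = 10^{−1} = 10 (mod 11).
  i = 5 (α = 3): (3−2)(3−5)(3−9)(3−4) = 1·(−2)·(−6)·(−1) = −12 ≡ 10, so v_5 = 10^{−1} = 10 (mod 11).
  v = [5, 5, 3, 10, 10].
Step 2: syndromes of r = [5, 2, 9, 0, 4] (all sums mod 11).
  S_0 = Σ v_i r_i = 5·5 + 5·2 + 3·9 + 10·0 + 10·4 = 102 ≡ 3.
  S_1 = Σ v_i α_i r_i = 5·2·5 + 5·5·2 + 3·9·9 + 10·4·0 + 10·3·4 = 463 ≡ 1.
  α_i^2 mod 11 = [4, 3, 4, 5, 9].
  S_2 = Σ v_i α_i^2 r_i = 5·4·5 + 5·3·2 + 3·4·9 + 10·5·0 + 10·9·4 = 598 ≡ 4.
  S = (3, 1, 4) ≠ 0, so r is not a codeword (an error is present).
Step 3: locate the error. For a single error e at position i, S_ℓ = v_i·e·α_i^ℓ, so α_err = S_1/S_0.
  S_0^{−1} = 3^{−1} = 4 (mod 11), so α_err = 1·4 = 4 ≡ 4 = α_4. Error position i = 4.
  Consistency check: S_2/S_1 = 4·1 = 4 ≡ 4 = α_err ✓ (single-error assumption holds).
Step 4: error magnitude e = S_0/v_4 = S_0·∏_{j≠4}(α_4 − α_j) = 3·10 = 30 ≡ 8 (mod 11).
Step 5: correct position 4: c_4 = r_4 − e = 0 − 8 ≡ 3 (mod 11). Hence c = [5, 2, 9, 3, 4].
  Check: interpolating c through the α_i gives m(x) = 7 + 10·x (degree < 2) with m(α_i) = c_i for every i, so c is indeed a codeword.


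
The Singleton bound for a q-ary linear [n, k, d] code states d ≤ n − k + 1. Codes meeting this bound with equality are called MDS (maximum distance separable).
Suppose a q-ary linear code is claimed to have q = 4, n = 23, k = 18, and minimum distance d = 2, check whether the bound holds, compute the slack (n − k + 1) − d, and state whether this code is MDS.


Singleton RHS = n − k + 1 = 6, slack = 4, bound satisfied, not MDS.

Singleton bound: d ≤ n − k + 1.
Here n = 23, k = 18, so n − k + 1 = 6.
Given d = 2, check d ≤ 6: YES.
Slack = (n − k + 1) − d = 4.
The code is NOT MDS (slack = 4 > 0).
Description: the claimed parameters are [23, 18, 2]_4; such a code would be non-MDS.


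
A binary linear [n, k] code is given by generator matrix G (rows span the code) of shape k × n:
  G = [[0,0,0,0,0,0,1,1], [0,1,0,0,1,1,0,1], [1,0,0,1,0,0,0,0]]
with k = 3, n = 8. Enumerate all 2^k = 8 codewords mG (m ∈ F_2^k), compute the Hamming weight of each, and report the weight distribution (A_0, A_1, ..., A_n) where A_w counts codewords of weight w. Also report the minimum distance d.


Weight distribution: A_0 = 1, A_2 = 2, A_4 = 3, A_6 = 2. Minimum distance d = 2.

Enumerate all 2^3 = 8 messages m ∈ F_2^3.
For each, compute codeword c = mG in F_2^8, then tally its weight.
  m = 000 → c = 00000000, weight = 0.
  m = 100 → c = 00000011, weight = 2.
  m = 010 → c = 01001101, weight = 4.
  m = 110 → c = 01001110, weight = 4.
  m = 001 → c = 10010000, weight = 2.
  m = 101 → c = 10010011, weight = 4.
  m = 011 → c = 11011101, weight = 6.
  m = 111 → c = 11011110, weight = 6.
Tally weights:
  weight 0: 1 codewords.
  weight 2: 2 codewords.
  weight 4: 3 codewords.
  weight 6: 2 codewords.
Minimum distance d = smallest w > 0 with A_w > 0 = 2.
Sanity: Σ A_w = 8 = 2^3 = 8 ✓.


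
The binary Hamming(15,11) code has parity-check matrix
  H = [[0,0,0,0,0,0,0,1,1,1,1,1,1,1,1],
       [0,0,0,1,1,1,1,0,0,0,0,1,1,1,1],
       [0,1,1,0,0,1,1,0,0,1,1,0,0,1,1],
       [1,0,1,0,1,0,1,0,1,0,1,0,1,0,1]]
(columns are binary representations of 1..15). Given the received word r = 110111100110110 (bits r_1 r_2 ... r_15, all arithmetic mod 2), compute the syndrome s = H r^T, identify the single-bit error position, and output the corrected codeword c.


s = (0, 0, 0, 1)^T, error position = 1, corrected codeword c = 010111100110110

Compute s = H r^T mod 2 one row at a time:
  s_1 = 0 + 0 + 1 + 1 + 0 + 1 + 1 + 0 = 4 ≡ 0 (mod 2).
  s_2 = 1 + 1 + 1 + 1 + 0 + 1 + 1 + 0 = 6 ≡ 0 (mod 2).
  s_3 = 1 + 0 + 1 + 1 + 1 + 1 + 1 + 0 = 6 ≡ 0 (mod 2).
  s_4 = 1 + 0 + 1 + 1 + 0 + 1 + 1 + 0 = 5 ≡ 1 (mod 2).
s = (0, 0, 0, 1)^T — this equals column 1 of H (binary 0001), so error is at position 1.
Correct: flip bit 1 of r = 110111100110110 to get c = 010111100110110.


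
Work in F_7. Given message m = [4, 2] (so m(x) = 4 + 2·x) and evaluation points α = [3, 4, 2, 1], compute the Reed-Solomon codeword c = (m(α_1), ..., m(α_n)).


c = [3, 5, 1, 6]

Message polynomial: m(x) = 4 + 2·x (mod 7).
For each evaluation point α_i, compute m(α_i) mod 7:
  α_1 = 3: Horner steps 2 → 3, so m(3) = 3.
  α_2 = 4: Horner steps 2 → 5, so m(4) = 5.
  α_3 = 2: Horner steps 2 → 1, so m(2) = 1.
  α_4 = 1: Horner steps 2 → 6, so m(1) = 6.
Codeword c = [3, 5, 1, 6] ∈ F_7^4.
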